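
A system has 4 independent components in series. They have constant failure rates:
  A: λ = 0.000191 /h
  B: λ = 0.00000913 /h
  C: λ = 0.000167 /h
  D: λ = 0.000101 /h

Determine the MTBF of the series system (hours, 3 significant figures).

Series of exponential components: λ_sys = Σ λ_i
λ_sys = 0.000191 + 0.00000913 + 0.000167 + 0.000101 = 4.6813e-04 /h
MTBF = 1 / λ_sys = 2140 h

2140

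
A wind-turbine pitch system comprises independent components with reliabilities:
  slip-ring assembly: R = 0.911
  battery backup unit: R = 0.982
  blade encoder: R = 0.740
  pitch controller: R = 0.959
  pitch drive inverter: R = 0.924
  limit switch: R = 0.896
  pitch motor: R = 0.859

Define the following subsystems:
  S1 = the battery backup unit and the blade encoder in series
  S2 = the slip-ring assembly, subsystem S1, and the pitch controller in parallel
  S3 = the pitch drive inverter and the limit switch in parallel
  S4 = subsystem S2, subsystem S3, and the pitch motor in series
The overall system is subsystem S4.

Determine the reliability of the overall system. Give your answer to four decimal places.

Series (battery backup unit and blade encoder): 0.982000 × 0.740000 = 0.726680
Parallel (slip-ring assembly, [0.726680], and pitch controller): 1 − (1 − 0.911000)(1 − 0.726680)(1 − 0.959000) = 0.999003
Parallel (pitch drive inverter and limit switch): 1 − (1 − 0.924000)(1 − 0.896000) = 0.992096
Series ([0.999003], [0.992096], and pitch motor): 0.999003 × 0.992096 × 0.859000 = 0.8514

0.8514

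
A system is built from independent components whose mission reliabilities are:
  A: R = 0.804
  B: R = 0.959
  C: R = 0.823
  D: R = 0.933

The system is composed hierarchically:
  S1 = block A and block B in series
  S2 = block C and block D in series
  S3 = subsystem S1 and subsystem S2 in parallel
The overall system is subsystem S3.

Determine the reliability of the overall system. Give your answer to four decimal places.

Series (A and B): 0.804000 × 0.959000 = 0.771036
Series (C and D): 0.823000 × 0.933000 = 0.767859
Parallel ([0.771036] and [0.767859]): 1 − (1 − 0.771036)(1 − 0.767859) = 0.9468

0.9468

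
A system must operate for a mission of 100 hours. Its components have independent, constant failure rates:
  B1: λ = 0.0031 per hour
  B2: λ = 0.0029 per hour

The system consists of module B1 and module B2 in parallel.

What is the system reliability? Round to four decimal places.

0.9329

R(B1) = exp(−0.0031 × 100) = 0.733447
R(B2) = exp(−0.0029 × 100) = 0.748264
Parallel (B1 and B2): 1 − (1 − 0.733447)(1 − 0.748264) = 0.9329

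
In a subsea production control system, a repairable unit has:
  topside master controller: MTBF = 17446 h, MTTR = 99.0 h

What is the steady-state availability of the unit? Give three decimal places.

A(topside master controller) = MTBF/(MTBF+MTTR) = 17446/(17446+99.0) = 0.994

0.994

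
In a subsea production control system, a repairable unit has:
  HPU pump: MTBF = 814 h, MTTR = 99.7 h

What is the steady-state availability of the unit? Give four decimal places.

0.8909

A(HPU pump) = MTBF/(MTBF+MTTR) = 814/(814+99.7) = 0.8909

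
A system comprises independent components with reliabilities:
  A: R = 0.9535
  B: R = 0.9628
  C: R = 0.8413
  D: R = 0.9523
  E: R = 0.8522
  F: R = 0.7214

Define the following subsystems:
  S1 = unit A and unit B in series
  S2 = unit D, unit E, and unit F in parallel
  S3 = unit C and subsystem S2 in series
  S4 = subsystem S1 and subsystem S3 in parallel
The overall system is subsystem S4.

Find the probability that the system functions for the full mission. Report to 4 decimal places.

0.9869

Series (A and B): 0.953500 × 0.962800 = 0.918030
Parallel (D, E, and F): 1 − (1 − 0.952300)(1 − 0.852200)(1 − 0.721400) = 0.998036
Series (C and [0.998036]): 0.841300 × 0.998036 = 0.839648
Parallel ([0.918030] and [0.839648]): 1 − (1 − 0.918030)(1 − 0.839648) = 0.9869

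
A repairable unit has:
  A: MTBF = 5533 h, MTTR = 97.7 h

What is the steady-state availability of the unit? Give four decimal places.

0.9826

A(A) = MTBF/(MTBF+MTTR) = 5533/(5533+97.7) = 0.9826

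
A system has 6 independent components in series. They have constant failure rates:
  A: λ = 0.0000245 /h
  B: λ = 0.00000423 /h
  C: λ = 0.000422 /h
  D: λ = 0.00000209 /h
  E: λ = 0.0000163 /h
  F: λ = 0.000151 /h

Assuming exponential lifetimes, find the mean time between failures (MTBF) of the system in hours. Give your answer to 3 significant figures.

Series of exponential components: λ_sys = Σ λ_i
λ_sys = 0.0000245 + 0.00000423 + 0.000422 + 0.00000209 + 0.0000163 + 0.000151 = 6.2012e-04 /h
MTBF = 1 / λ_sys = 1610 h

1610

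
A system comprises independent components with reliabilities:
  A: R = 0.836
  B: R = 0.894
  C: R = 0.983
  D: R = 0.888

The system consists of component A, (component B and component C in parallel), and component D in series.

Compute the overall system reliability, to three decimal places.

Parallel (B and C): 1 − (1 − 0.89400)(1 − 0.98300) = 0.99820
Series (A, [0.99820], and D): 0.83600 × 0.99820 × 0.88800 = 0.741

0.741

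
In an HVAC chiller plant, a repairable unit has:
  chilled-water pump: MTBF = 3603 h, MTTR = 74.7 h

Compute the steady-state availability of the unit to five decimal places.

A(chilled-water pump) = MTBF/(MTBF+MTTR) = 3603/(3603+74.7) = 0.97969

0.97969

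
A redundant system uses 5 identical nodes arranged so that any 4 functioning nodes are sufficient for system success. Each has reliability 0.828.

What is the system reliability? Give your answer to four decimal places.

0.7934

R = Σ_{i=4}^{5} C(5,i) p^i (1−p)^{5−i} with p = 0.828
C(5,4)·0.828^4·0.172^1 = 0.404222
C(5,5)·0.828^5·0.172^0 = 0.389181
Sum = 0.7934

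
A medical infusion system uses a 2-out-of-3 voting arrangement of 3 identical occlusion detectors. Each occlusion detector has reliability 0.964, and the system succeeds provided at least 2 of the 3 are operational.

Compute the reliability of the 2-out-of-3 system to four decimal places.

R = Σ_{i=2}^{3} C(3,i) p^i (1−p)^{3−i} with p = 0.964
C(3,2)·0.964^2·0.036^1 = 0.100364
C(3,3)·0.964^3·0.036^0 = 0.895841
Sum = 0.9962

0.9962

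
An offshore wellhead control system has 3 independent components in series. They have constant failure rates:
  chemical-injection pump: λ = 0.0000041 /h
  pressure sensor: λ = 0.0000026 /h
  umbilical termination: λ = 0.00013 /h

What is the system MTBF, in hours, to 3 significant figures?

Series of exponential components: λ_sys = Σ λ_i
λ_sys = 0.0000041 + 0.0000026 + 0.00013 = 1.3670e-04 /h
MTBF = 1 / λ_sys = 7320 h

7320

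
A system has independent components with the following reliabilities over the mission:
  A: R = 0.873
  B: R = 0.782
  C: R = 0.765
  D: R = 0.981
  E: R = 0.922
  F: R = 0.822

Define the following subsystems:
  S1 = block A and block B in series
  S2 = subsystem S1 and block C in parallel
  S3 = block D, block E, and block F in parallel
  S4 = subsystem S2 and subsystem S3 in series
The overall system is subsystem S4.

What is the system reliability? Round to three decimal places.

Series (A and B): 0.87300 × 0.78200 = 0.68269
Parallel ([0.68269] and C): 1 − (1 − 0.68269)(1 − 0.76500) = 0.92543
Parallel (D, E, and F): 1 − (1 − 0.98100)(1 − 0.92200)(1 − 0.82200) = 0.99974
Series ([0.92543] and [0.99974]): 0.92543 × 0.99974 = 0.925

0.925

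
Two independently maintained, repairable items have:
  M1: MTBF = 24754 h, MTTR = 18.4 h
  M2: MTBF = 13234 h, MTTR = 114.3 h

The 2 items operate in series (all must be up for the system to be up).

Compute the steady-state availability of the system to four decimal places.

A(M1) = MTBF/(MTBF+MTTR) = 24754/(24754+18.4) = 0.999257
A(M2) = MTBF/(MTBF+MTTR) = 13234/(13234+114.3) = 0.991437
Series availability: 0.999257 × 0.991437 = 0.9907

0.9907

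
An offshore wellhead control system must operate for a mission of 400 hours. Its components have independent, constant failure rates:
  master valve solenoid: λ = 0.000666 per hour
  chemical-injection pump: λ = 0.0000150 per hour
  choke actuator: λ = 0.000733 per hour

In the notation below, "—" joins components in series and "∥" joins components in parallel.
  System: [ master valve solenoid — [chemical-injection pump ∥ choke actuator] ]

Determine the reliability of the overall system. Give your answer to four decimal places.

0.7650

R(master valve solenoid) = exp(−0.000666 × 400) = 0.766133
R(chemical-injection pump) = exp(−0.0000150 × 400) = 0.994018
R(choke actuator) = exp(−0.000733 × 400) = 0.745873
Parallel (chemical-injection pump and choke actuator): 1 − (1 − 0.994018)(1 − 0.745873) = 0.998480
Series (master valve solenoid and [0.998480]): 0.766133 × 0.998480 = 0.7650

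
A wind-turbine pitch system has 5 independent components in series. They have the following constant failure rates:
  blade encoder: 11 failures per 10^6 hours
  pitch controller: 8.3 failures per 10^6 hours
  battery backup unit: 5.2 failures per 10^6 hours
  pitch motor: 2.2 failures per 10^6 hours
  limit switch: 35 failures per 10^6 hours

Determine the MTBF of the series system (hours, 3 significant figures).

Series of exponential components: λ_sys = Σ λ_i
λ_sys = 0.000011 + 0.0000083 + 0.0000052 + 0.0000022 + 0.000035 = 6.1700e-05 /h
MTBF = 1 / λ_sys = 16200 h

16200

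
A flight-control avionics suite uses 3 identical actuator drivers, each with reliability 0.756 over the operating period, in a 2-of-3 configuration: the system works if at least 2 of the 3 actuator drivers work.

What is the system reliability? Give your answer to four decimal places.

0.8504

R = Σ_{i=2}^{3} C(3,i) p^i (1−p)^{3−i} with p = 0.756
C(3,2)·0.756^2·0.244^1 = 0.418364
C(3,3)·0.756^3·0.244^0 = 0.432081
Sum = 0.8504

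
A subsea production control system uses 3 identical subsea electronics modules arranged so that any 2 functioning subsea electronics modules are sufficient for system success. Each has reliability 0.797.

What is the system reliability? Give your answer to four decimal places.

R = Σ_{i=2}^{3} C(3,i) p^i (1−p)^{3−i} with p = 0.797
C(3,2)·0.797^2·0.203^1 = 0.386842
C(3,3)·0.797^3·0.203^0 = 0.506262
Sum = 0.8931

0.8931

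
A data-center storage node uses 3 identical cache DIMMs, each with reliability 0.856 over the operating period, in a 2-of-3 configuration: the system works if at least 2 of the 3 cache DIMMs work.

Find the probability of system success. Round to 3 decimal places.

0.944

R = Σ_{i=2}^{3} C(3,i) p^i (1−p)^{3−i} with p = 0.856
C(3,2)·0.856^2·0.144^1 = 0.31654
C(3,3)·0.856^3·0.144^0 = 0.62722
Sum = 0.944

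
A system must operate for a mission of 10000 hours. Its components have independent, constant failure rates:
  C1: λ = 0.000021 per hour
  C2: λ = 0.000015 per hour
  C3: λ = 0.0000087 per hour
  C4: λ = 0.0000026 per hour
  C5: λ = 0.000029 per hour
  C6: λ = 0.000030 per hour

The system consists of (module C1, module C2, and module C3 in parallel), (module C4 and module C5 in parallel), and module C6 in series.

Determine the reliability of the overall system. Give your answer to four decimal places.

0.7344

R(C1) = exp(−0.000021 × 10000) = 0.810584
R(C2) = exp(−0.000015 × 10000) = 0.860708
R(C3) = exp(−0.0000087 × 10000) = 0.916677
R(C4) = exp(−0.0000026 × 10000) = 0.974335
R(C5) = exp(−0.000029 × 10000) = 0.748264
R(C6) = exp(−0.000030 × 10000) = 0.740818
Parallel (C1, C2, and C3): 1 − (1 − 0.810584)(1 − 0.860708)(1 − 0.916677) = 0.997802
Parallel (C4 and C5): 1 − (1 − 0.974335)(1 − 0.748264) = 0.993539
Series ([0.997802], [0.993539], and C6): 0.997802 × 0.993539 × 0.740818 = 0.7344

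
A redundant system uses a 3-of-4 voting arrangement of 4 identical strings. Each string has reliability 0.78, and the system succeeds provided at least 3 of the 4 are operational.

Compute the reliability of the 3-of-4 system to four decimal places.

R = Σ_{i=3}^{4} C(4,i) p^i (1−p)^{4−i} with p = 0.78
C(4,3)·0.78^3·0.22^1 = 0.417606
C(4,4)·0.78^4·0.22^0 = 0.370151
Sum = 0.7878

0.7878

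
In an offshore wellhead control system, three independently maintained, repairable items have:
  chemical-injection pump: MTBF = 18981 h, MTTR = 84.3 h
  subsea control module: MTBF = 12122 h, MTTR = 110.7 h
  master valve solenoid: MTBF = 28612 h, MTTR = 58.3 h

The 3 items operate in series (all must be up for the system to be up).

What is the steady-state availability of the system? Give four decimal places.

A(chemical-injection pump) = MTBF/(MTBF+MTTR) = 18981/(18981+84.3) = 0.995578
A(subsea control module) = MTBF/(MTBF+MTTR) = 12122/(12122+110.7) = 0.990950
A(master valve solenoid) = MTBF/(MTBF+MTTR) = 28612/(28612+58.3) = 0.997967
Series availability: 0.995578 × 0.990950 × 0.997967 = 0.9846

0.9846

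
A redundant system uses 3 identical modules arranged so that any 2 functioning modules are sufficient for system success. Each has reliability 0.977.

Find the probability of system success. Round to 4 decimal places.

0.9984

R = Σ_{i=2}^{3} C(3,i) p^i (1−p)^{3−i} with p = 0.977
C(3,2)·0.977^2·0.023^1 = 0.065863
C(3,3)·0.977^3·0.023^0 = 0.932575
Sum = 0.9984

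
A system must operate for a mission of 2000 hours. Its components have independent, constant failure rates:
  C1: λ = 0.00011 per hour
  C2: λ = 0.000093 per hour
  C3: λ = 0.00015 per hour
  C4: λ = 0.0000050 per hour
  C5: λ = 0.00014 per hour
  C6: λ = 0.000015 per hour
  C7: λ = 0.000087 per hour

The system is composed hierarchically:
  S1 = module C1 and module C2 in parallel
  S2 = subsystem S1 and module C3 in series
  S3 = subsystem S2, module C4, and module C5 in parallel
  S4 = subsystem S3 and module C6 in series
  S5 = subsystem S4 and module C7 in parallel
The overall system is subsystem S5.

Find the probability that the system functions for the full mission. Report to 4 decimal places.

R(C1) = exp(−0.00011 × 2000) = 0.802519
R(C2) = exp(−0.000093 × 2000) = 0.830274
R(C3) = exp(−0.00015 × 2000) = 0.740818
R(C4) = exp(−0.0000050 × 2000) = 0.990050
R(C5) = exp(−0.00014 × 2000) = 0.755784
R(C6) = exp(−0.000015 × 2000) = 0.970446
R(C7) = exp(−0.000087 × 2000) = 0.840297
Parallel (C1 and C2): 1 − (1 − 0.802519)(1 − 0.830274) = 0.966482
Series ([0.966482] and C3): 0.966482 × 0.740818 = 0.715987
Parallel ([0.715987], C4, and C5): 1 − (1 − 0.715987)(1 − 0.990050)(1 − 0.755784) = 0.999310
Series ([0.999310] and C6): 0.999310 × 0.970446 = 0.969776
Parallel ([0.969776] and C7): 1 − (1 − 0.969776)(1 − 0.840297) = 0.9952

0.9952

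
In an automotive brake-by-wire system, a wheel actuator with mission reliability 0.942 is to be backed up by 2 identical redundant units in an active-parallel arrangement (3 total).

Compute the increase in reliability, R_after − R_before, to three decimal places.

R_before = 0.942
R_after = 1 − (1 − 0.942)^3 = 1.000
ΔR = 1.000 − 0.942 = 0.058

0.058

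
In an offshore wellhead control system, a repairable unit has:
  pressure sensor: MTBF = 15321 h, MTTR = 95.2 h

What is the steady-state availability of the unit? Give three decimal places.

A(pressure sensor) = MTBF/(MTBF+MTTR) = 15321/(15321+95.2) = 0.994

0.994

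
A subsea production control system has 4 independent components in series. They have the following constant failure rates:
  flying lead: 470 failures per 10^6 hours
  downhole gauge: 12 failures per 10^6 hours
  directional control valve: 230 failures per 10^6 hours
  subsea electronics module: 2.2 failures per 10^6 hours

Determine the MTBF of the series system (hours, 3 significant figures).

Series of exponential components: λ_sys = Σ λ_i
λ_sys = 0.00047 + 0.000012 + 0.00023 + 0.0000022 = 7.1420e-04 /h
MTBF = 1 / λ_sys = 1400 h

1400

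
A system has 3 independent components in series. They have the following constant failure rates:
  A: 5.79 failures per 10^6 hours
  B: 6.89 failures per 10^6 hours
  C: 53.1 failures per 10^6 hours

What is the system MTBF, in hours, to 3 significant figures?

15200

Series of exponential components: λ_sys = Σ λ_i
λ_sys = 0.00000579 + 0.00000689 + 0.0000531 = 6.5780e-05 /h
MTBF = 1 / λ_sys = 15200 h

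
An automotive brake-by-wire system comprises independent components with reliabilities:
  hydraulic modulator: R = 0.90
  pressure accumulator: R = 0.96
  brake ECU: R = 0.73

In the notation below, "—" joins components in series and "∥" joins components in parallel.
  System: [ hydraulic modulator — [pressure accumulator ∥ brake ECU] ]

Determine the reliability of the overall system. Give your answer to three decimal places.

Parallel (pressure accumulator and brake ECU): 1 − (1 − 0.96000)(1 − 0.73000) = 0.98920
Series (hydraulic modulator and [0.98920]): 0.90000 × 0.98920 = 0.890

0.890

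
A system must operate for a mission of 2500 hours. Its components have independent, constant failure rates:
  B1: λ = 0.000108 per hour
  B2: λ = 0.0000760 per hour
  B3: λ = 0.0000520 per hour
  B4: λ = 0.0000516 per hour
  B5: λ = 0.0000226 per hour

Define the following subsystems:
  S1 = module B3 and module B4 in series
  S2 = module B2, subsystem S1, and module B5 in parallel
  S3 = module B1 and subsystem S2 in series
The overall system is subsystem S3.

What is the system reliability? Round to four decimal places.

0.7617

R(B1) = exp(−0.000108 × 2500) = 0.763379
R(B2) = exp(−0.0000760 × 2500) = 0.826959
R(B3) = exp(−0.0000520 × 2500) = 0.878095
R(B4) = exp(−0.0000516 × 2500) = 0.878974
R(B5) = exp(−0.0000226 × 2500) = 0.945066
Series (B3 and B4): 0.878095 × 0.878974 = 0.771823
Parallel (B2, [0.771823], and B5): 1 − (1 − 0.826959)(1 − 0.771823)(1 − 0.945066) = 0.997831
Series (B1 and [0.997831]): 0.763379 × 0.997831 = 0.7617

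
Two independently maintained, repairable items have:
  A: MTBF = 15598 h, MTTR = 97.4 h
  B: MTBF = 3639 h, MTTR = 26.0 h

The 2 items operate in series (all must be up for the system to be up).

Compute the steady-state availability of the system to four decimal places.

0.9867

A(A) = MTBF/(MTBF+MTTR) = 15598/(15598+97.4) = 0.993794
A(B) = MTBF/(MTBF+MTTR) = 3639/(3639+26.0) = 0.992906
Series availability: 0.993794 × 0.992906 = 0.9867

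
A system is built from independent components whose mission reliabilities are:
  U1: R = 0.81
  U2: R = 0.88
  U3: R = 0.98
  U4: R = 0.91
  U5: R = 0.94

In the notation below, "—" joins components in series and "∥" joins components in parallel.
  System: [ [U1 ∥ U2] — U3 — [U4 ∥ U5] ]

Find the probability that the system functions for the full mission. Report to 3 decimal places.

0.952

Parallel (U1 and U2): 1 − (1 − 0.81000)(1 − 0.88000) = 0.97720
Parallel (U4 and U5): 1 − (1 − 0.91000)(1 − 0.94000) = 0.99460
Series ([0.97720], U3, and [0.99460]): 0.97720 × 0.98000 × 0.99460 = 0.952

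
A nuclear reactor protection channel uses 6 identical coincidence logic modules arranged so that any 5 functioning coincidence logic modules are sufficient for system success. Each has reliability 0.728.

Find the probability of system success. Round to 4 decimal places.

0.4826

R = Σ_{i=5}^{6} C(6,i) p^i (1−p)^{6−i} with p = 0.728
C(6,5)·0.728^5·0.272^1 = 0.333716
C(6,6)·0.728^6·0.272^0 = 0.148864
Sum = 0.4826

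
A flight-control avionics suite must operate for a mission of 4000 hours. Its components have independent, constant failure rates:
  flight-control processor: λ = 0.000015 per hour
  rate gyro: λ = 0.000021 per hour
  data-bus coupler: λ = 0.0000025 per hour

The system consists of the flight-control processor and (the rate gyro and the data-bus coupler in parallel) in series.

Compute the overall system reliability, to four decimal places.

R(flight-control processor) = exp(−0.000015 × 4000) = 0.941765
R(rate gyro) = exp(−0.000021 × 4000) = 0.919431
R(data-bus coupler) = exp(−0.0000025 × 4000) = 0.990050
Parallel (rate gyro and data-bus coupler): 1 − (1 − 0.919431)(1 − 0.990050) = 0.999198
Series (flight-control processor and [0.999198]): 0.941765 × 0.999198 = 0.9410

0.9410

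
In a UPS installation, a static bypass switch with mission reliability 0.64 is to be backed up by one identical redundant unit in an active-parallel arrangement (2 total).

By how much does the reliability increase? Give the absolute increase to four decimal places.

R_before = 0.64
R_after = 1 − (1 − 0.64)^2 = 0.8704
ΔR = 0.8704 − 0.64 = 0.2304

0.2304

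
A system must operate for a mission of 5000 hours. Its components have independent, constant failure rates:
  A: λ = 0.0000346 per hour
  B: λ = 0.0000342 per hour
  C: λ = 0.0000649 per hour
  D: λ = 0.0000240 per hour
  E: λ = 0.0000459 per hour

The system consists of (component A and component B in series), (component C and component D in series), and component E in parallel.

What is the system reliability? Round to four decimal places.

R(A) = exp(−0.0000346 × 5000) = 0.841138
R(B) = exp(−0.0000342 × 5000) = 0.842822
R(C) = exp(−0.0000649 × 5000) = 0.722889
R(D) = exp(−0.0000240 × 5000) = 0.886920
R(E) = exp(−0.0000459 × 5000) = 0.794931
Series (A and B): 0.841138 × 0.842822 = 0.708930
Series (C and D): 0.722889 × 0.886920 = 0.641145
Parallel ([0.708930], [0.641145], and E): 1 − (1 − 0.708930)(1 − 0.641145)(1 − 0.794931) = 0.9786

0.9786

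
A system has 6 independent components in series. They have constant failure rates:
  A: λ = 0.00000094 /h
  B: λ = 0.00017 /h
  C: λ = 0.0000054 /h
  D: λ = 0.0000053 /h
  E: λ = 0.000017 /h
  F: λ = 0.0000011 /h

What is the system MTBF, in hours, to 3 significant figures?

5010

Series of exponential components: λ_sys = Σ λ_i
λ_sys = 0.00000094 + 0.00017 + 0.0000054 + 0.0000053 + 0.000017 + 0.0000011 = 1.9974e-04 /h
MTBF = 1 / λ_sys = 5010 h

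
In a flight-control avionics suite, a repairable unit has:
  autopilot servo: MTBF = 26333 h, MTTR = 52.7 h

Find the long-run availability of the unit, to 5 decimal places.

0.99800

A(autopilot servo) = MTBF/(MTBF+MTTR) = 26333/(26333+52.7) = 0.99800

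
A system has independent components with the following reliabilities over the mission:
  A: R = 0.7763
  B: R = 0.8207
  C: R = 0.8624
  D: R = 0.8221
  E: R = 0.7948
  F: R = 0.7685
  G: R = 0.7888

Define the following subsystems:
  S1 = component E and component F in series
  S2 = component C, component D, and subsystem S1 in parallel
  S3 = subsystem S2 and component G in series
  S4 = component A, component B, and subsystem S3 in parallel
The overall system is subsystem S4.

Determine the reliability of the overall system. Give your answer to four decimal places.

0.9912

Series (E and F): 0.794800 × 0.768500 = 0.610804
Parallel (C, D, and [0.610804]): 1 − (1 − 0.862400)(1 − 0.822100)(1 − 0.610804) = 0.990473
Series ([0.990473] and G): 0.990473 × 0.788800 = 0.781285
Parallel (A, B, and [0.781285]): 1 − (1 − 0.776300)(1 − 0.820700)(1 − 0.781285) = 0.9912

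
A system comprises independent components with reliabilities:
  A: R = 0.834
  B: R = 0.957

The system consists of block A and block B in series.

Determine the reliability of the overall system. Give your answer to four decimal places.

Series (A and B): 0.834000 × 0.957000 = 0.7981

0.7981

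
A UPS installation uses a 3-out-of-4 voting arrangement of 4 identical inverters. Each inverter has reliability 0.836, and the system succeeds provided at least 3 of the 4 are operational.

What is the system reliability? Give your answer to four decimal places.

R = Σ_{i=3}^{4} C(4,i) p^i (1−p)^{4−i} with p = 0.836
C(4,3)·0.836^3·0.164^1 = 0.383286
C(4,4)·0.836^4·0.164^0 = 0.488456
Sum = 0.8717

0.8717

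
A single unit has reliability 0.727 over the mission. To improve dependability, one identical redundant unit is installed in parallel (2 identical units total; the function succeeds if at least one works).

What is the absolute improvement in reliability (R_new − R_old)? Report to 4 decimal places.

R_before = 0.727
R_after = 1 − (1 − 0.727)^2 = 0.9255
ΔR = 0.9255 − 0.727 = 0.1985

0.1985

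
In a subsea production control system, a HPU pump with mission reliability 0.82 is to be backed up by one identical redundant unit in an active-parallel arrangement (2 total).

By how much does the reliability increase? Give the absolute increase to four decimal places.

0.1476

R_before = 0.82
R_after = 1 − (1 − 0.82)^2 = 0.9676
ΔR = 0.9676 − 0.82 = 0.1476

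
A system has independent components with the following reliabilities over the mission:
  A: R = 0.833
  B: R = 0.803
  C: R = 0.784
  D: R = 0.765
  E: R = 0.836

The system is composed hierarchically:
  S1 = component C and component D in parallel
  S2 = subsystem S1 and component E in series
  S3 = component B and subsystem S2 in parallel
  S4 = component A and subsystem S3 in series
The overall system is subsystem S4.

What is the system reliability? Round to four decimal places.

0.7991

Parallel (C and D): 1 − (1 − 0.784000)(1 − 0.765000) = 0.949240
Series ([0.949240] and E): 0.949240 × 0.836000 = 0.793565
Parallel (B and [0.793565]): 1 − (1 − 0.803000)(1 − 0.793565) = 0.959332
Series (A and [0.959332]): 0.833000 × 0.959332 = 0.7991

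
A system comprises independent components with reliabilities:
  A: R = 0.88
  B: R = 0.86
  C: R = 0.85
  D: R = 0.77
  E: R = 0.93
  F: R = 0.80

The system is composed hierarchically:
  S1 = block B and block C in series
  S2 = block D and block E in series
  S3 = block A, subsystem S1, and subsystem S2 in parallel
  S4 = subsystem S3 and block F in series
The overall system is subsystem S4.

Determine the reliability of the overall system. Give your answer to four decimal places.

Series (B and C): 0.860000 × 0.850000 = 0.731000
Series (D and E): 0.770000 × 0.930000 = 0.716100
Parallel (A, [0.731000], and [0.716100]): 1 − (1 − 0.880000)(1 − 0.731000)(1 − 0.716100) = 0.990836
Series ([0.990836] and F): 0.990836 × 0.800000 = 0.7927

0.7927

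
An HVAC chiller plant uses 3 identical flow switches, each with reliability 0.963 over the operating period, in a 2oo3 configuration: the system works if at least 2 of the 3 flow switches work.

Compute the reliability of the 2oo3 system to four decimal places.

R = Σ_{i=2}^{3} C(3,i) p^i (1−p)^{3−i} with p = 0.963
C(3,2)·0.963^2·0.037^1 = 0.102938
C(3,3)·0.963^3·0.037^0 = 0.893056
Sum = 0.9960

0.9960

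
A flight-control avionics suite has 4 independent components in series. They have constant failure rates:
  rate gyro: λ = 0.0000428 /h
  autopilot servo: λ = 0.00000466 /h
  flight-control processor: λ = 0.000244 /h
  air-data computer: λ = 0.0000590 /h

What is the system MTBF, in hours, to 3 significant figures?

2850

Series of exponential components: λ_sys = Σ λ_i
λ_sys = 0.0000428 + 0.00000466 + 0.000244 + 0.0000590 = 3.5046e-04 /h
MTBF = 1 / λ_sys = 2850 h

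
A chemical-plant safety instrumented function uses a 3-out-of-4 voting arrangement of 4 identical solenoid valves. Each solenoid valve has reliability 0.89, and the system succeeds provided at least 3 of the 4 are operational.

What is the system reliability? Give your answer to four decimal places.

0.9376

R = Σ_{i=3}^{4} C(4,i) p^i (1−p)^{4−i} with p = 0.89
C(4,3)·0.89^3·0.11^1 = 0.310186
C(4,4)·0.89^4·0.11^0 = 0.627422
Sum = 0.9376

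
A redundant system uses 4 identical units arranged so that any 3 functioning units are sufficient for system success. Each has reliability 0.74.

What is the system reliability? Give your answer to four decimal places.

0.7213

R = Σ_{i=3}^{4} C(4,i) p^i (1−p)^{4−i} with p = 0.74
C(4,3)·0.74^3·0.26^1 = 0.421433
C(4,4)·0.74^4·0.26^0 = 0.299866
Sum = 0.7213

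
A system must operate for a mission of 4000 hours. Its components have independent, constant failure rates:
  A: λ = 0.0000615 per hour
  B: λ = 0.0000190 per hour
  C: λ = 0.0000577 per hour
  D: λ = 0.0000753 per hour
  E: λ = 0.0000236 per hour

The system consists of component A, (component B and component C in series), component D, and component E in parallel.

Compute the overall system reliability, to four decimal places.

R(A) = exp(−0.0000615 × 4000) = 0.781922
R(B) = exp(−0.0000190 × 4000) = 0.926816
R(C) = exp(−0.0000577 × 4000) = 0.793898
R(D) = exp(−0.0000753 × 4000) = 0.739930
R(E) = exp(−0.0000236 × 4000) = 0.909919
Series (B and C): 0.926816 × 0.793898 = 0.735797
Parallel (A, [0.735797], D, and E): 1 − (1 − 0.781922)(1 − 0.735797)(1 − 0.739930)(1 − 0.909919) = 0.9987

0.9987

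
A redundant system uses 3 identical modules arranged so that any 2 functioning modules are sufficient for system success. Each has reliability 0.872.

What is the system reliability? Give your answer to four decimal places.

R = Σ_{i=2}^{3} C(3,i) p^i (1−p)^{3−i} with p = 0.872
C(3,2)·0.872^2·0.128^1 = 0.291987
C(3,3)·0.872^3·0.128^0 = 0.663055
Sum = 0.9550

0.9550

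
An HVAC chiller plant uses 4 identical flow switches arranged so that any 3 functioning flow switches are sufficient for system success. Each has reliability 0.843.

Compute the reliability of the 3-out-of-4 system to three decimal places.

R = Σ_{i=3}^{4} C(4,i) p^i (1−p)^{4−i} with p = 0.843
C(4,3)·0.843^3·0.157^1 = 0.37622
C(4,4)·0.843^4·0.157^0 = 0.50502
Sum = 0.881

0.881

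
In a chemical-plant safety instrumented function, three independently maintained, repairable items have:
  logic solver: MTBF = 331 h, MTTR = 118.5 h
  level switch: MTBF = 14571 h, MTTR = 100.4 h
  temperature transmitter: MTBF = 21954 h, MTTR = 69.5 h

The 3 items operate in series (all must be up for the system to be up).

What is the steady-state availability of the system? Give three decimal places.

0.729

A(logic solver) = MTBF/(MTBF+MTTR) = 331/(331+118.5) = 0.736374
A(level switch) = MTBF/(MTBF+MTTR) = 14571/(14571+100.4) = 0.993157
A(temperature transmitter) = MTBF/(MTBF+MTTR) = 21954/(21954+69.5) = 0.996844
Series availability: 0.736374 × 0.993157 × 0.996844 = 0.729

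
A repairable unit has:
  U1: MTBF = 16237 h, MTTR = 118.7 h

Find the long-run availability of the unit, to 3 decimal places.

0.993

A(U1) = MTBF/(MTBF+MTTR) = 16237/(16237+118.7) = 0.993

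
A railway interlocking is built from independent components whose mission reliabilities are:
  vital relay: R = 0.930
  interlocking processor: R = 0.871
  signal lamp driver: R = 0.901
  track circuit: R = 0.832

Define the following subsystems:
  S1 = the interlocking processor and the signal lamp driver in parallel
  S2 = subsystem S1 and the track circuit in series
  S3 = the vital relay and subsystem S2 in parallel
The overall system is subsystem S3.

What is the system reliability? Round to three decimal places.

0.987

Parallel (interlocking processor and signal lamp driver): 1 − (1 − 0.87100)(1 − 0.90100) = 0.98723
Series ([0.98723] and track circuit): 0.98723 × 0.83200 = 0.82138
Parallel (vital relay and [0.82138]): 1 − (1 − 0.93000)(1 − 0.82138) = 0.987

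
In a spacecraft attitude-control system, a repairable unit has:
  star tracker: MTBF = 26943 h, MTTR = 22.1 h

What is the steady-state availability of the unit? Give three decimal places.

A(star tracker) = MTBF/(MTBF+MTTR) = 26943/(26943+22.1) = 0.999

0.999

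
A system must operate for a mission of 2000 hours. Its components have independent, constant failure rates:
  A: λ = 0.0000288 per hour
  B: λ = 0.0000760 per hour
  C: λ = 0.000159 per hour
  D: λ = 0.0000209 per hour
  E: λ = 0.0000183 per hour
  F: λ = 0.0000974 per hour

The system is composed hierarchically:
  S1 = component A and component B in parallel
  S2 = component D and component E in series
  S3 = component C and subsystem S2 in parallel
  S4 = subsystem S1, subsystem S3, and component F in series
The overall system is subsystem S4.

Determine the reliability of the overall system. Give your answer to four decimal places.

0.7997

R(A) = exp(−0.0000288 × 2000) = 0.944027
R(B) = exp(−0.0000760 × 2000) = 0.858988
R(C) = exp(−0.000159 × 2000) = 0.727603
R(D) = exp(−0.0000209 × 2000) = 0.959062
R(E) = exp(−0.0000183 × 2000) = 0.964062
R(F) = exp(−0.0000974 × 2000) = 0.822999
Parallel (A and B): 1 − (1 − 0.944027)(1 − 0.858988) = 0.992107
Series (D and E): 0.959062 × 0.964062 = 0.924595
Parallel (C and [0.924595]): 1 − (1 − 0.727603)(1 − 0.924595) = 0.979460
Series ([0.992107], [0.979460], and F): 0.992107 × 0.979460 × 0.822999 = 0.7997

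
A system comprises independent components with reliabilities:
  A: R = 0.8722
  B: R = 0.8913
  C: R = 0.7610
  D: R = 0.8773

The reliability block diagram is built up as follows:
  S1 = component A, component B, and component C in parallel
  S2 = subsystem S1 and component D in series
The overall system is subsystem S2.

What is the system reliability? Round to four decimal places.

Parallel (A, B, and C): 1 − (1 − 0.872200)(1 − 0.891300)(1 − 0.761000) = 0.996680
Series ([0.996680] and D): 0.996680 × 0.877300 = 0.8744

0.8744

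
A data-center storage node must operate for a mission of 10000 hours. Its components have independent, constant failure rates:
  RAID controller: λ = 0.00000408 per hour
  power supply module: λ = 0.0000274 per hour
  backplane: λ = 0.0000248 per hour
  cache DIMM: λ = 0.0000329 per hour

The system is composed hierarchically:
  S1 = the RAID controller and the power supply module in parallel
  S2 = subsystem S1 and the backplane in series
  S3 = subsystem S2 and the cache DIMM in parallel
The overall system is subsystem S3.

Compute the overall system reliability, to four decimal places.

0.9363

R(RAID controller) = exp(−0.00000408 × 10000) = 0.960021
R(power supply module) = exp(−0.0000274 × 10000) = 0.760332
R(backplane) = exp(−0.0000248 × 10000) = 0.780360
R(cache DIMM) = exp(−0.0000329 × 10000) = 0.719643
Parallel (RAID controller and power supply module): 1 − (1 − 0.960021)(1 − 0.760332) = 0.990418
Series ([0.990418] and backplane): 0.990418 × 0.780360 = 0.772883
Parallel ([0.772883] and cache DIMM): 1 − (1 − 0.772883)(1 − 0.719643) = 0.9363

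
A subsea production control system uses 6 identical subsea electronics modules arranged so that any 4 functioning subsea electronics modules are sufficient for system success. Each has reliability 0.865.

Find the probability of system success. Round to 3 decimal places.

0.964

R = Σ_{i=4}^{6} C(6,i) p^i (1−p)^{6−i} with p = 0.865
C(6,4)·0.865^4·0.135^2 = 0.15305
C(6,5)·0.865^5·0.135^1 = 0.39225
C(6,6)·0.865^6·0.135^0 = 0.41889
Sum = 0.964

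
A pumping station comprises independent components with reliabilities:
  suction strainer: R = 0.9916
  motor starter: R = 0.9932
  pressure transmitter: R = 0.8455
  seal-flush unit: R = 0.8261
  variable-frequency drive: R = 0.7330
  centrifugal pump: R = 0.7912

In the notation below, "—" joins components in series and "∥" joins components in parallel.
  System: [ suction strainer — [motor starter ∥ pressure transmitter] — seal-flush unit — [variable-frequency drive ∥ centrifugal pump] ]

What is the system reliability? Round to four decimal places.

0.7727

Parallel (motor starter and pressure transmitter): 1 − (1 − 0.993200)(1 − 0.845500) = 0.998949
Parallel (variable-frequency drive and centrifugal pump): 1 − (1 − 0.733000)(1 − 0.791200) = 0.944250
Series (suction strainer, [0.998949], seal-flush unit, and [0.944250]): 0.991600 × 0.998949 × 0.826100 × 0.944250 = 0.7727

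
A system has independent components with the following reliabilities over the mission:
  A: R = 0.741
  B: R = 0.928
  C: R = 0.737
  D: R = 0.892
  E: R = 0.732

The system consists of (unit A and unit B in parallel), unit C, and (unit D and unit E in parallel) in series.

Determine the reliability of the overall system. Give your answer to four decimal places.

0.7023

Parallel (A and B): 1 − (1 − 0.741000)(1 − 0.928000) = 0.981352
Parallel (D and E): 1 − (1 − 0.892000)(1 − 0.732000) = 0.971056
Series ([0.981352], C, and [0.971056]): 0.981352 × 0.737000 × 0.971056 = 0.7023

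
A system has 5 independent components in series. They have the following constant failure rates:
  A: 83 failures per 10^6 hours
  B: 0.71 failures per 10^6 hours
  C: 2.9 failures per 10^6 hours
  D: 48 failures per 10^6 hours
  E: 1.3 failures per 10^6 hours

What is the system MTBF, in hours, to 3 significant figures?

7360

Series of exponential components: λ_sys = Σ λ_i
λ_sys = 0.000083 + 0.00000071 + 0.0000029 + 0.000048 + 0.0000013 = 1.3591e-04 /h
MTBF = 1 / λ_sys = 7360 h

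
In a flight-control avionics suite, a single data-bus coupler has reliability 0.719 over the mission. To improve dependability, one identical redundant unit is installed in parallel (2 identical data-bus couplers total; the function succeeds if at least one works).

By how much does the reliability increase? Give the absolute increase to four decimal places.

R_before = 0.719
R_after = 1 − (1 − 0.719)^2 = 0.9210
ΔR = 0.9210 − 0.719 = 0.2020

0.2020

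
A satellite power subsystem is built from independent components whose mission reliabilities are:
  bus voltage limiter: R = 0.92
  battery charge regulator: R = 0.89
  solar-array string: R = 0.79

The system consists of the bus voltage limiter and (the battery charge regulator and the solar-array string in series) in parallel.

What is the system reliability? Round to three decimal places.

Series (battery charge regulator and solar-array string): 0.89000 × 0.79000 = 0.70310
Parallel (bus voltage limiter and [0.70310]): 1 − (1 − 0.92000)(1 − 0.70310) = 0.976

0.976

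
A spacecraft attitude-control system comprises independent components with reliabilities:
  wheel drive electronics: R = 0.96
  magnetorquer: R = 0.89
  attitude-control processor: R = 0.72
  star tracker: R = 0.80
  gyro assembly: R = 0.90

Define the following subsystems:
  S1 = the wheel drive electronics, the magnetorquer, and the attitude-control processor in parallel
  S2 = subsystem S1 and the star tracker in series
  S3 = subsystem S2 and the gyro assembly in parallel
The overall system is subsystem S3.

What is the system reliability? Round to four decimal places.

0.9799

Parallel (wheel drive electronics, magnetorquer, and attitude-control processor): 1 − (1 − 0.960000)(1 − 0.890000)(1 − 0.720000) = 0.998768
Series ([0.998768] and star tracker): 0.998768 × 0.800000 = 0.799014
Parallel ([0.799014] and gyro assembly): 1 − (1 − 0.799014)(1 − 0.900000) = 0.9799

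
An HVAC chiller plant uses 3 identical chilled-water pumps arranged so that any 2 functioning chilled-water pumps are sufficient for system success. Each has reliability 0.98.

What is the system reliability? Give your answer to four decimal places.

R = Σ_{i=2}^{3} C(3,i) p^i (1−p)^{3−i} with p = 0.98
C(3,2)·0.98^2·0.02^1 = 0.057624
C(3,3)·0.98^3·0.02^0 = 0.941192
Sum = 0.9988

0.9988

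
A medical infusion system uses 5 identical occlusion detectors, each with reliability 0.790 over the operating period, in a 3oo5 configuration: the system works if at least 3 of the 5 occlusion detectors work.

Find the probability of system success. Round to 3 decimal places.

R = Σ_{i=3}^{5} C(5,i) p^i (1−p)^{5−i} with p = 0.790
C(5,3)·0.790^3·0.210^2 = 0.21743
C(5,4)·0.790^4·0.210^1 = 0.40898
C(5,5)·0.790^5·0.210^0 = 0.30771
Sum = 0.934

0.934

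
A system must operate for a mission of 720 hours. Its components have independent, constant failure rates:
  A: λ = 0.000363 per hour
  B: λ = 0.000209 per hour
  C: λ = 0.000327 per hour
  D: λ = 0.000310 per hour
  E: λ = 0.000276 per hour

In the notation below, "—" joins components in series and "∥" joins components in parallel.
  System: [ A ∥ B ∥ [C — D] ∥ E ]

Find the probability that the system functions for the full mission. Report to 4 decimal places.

0.9979

R(A) = exp(−0.000363 × 720) = 0.770004
R(B) = exp(−0.000209 × 720) = 0.860295
R(C) = exp(−0.000327 × 720) = 0.790223
R(D) = exp(−0.000310 × 720) = 0.799955
R(E) = exp(−0.000276 × 720) = 0.819779
Series (C and D): 0.790223 × 0.799955 = 0.632143
Parallel (A, B, [0.632143], and E): 1 − (1 − 0.770004)(1 − 0.860295)(1 − 0.632143)(1 − 0.819779) = 0.9979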